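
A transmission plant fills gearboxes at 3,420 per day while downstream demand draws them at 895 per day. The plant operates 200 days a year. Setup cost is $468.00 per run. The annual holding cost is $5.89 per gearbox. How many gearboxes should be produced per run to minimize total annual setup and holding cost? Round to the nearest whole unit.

Q* ≈ 6,207 gearboxes

Annual demand D = 895 × 200 = 179,000.
Production build-up factor (1 − d/p) = 1 − 895/3,420 = 0.7383.
Q* = √(2DS / (H(1 − d/p))) = √(2 × 179,000 × 468 / (5.89 × 0.7383)).
= √(167,544,000 / 4.3486) ≈ 6207.106.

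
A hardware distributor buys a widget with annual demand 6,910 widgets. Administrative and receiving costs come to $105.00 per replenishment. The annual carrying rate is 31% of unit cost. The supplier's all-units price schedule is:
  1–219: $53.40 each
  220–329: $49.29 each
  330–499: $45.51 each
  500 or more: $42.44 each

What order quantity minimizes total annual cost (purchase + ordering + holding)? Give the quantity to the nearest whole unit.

Holding cost per unit per year at price C is H = 0.31·C.
Candidates are each tier's EOQ (if it falls in that tier) and each price-break quantity.
Tier 1 ($53.40): EOQ = 296.1 exceeds tier's upper bound 219, so this tier is dominated.
EOQ at $49.29 = 308.2 (feasible in tier 2): TC = 6,910×$49.29 + (6,910/308.2)×105 + (308.2/2)×0.31×$49.29 = $345,302.69.
EOQ at $45.51 = 320.7 < 330, so use break Q=330: TC = 6,910×$45.51 + (6,910/330.0)×105 + (330.0/2)×0.31×$45.51 = $319,000.57.
EOQ at $42.44 = 332.1 < 500, so use break Q=500: TC = 6,910×$42.44 + (6,910/500.0)×105 + (500.0/2)×0.31×$42.44 = $298,000.60.
Lowest total cost is $298,000.60 at Q = 500.0.

Q* ≈ 500 widgets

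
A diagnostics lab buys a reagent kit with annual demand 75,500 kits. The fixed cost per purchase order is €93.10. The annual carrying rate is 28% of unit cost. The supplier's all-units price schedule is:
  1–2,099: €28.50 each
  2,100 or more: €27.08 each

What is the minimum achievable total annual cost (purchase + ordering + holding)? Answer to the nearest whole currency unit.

TC* ≈ €2,055,849

Holding cost per unit per year at price C is H = 0.28·C.
Candidates are each tier's EOQ (if it falls in that tier) and each price-break quantity.
EOQ at €28.50 = 1327.3 (feasible in tier 1): TC = 75,500×€28.50 + (75,500/1327.3)×93.1 + (1327.3/2)×0.28×€28.50 = €2,162,341.68.
EOQ at €27.08 = 1361.6 < 2100, so use break Q=2100: TC = 75,500×€27.08 + (75,500/2100.0)×93.1 + (2100.0/2)×0.28×€27.08 = €2,055,848.69.
Lowest total cost among the candidates is at Q = 2100.0.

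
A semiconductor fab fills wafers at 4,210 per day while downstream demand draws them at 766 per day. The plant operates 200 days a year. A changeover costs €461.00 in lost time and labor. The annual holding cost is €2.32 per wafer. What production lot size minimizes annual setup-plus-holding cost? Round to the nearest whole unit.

Q* ≈ 8,627 wafers

Annual demand D = 766 × 200 = 153,200.
Production build-up factor (1 − d/p) = 1 − 766/4,210 = 0.8181.
Q* = √(2DS / (H(1 − d/p))) = √(2 × 153,200 × 461 / (2.32 × 0.8181)).
= √(141,250,400 / 1.8979) ≈ 8627.011.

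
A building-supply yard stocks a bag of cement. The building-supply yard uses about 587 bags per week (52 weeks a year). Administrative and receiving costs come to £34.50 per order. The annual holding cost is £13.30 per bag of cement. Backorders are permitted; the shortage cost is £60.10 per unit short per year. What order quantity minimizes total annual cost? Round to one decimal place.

Q* ≈ 439.8 bags

Annual demand D = 587 × 52 = 30,524.
With planned backorders, Q* = √(2DS/H) · √((H+B)/B).
√(2DS/H) = √(2 × 30,524 × 34.5 / 13.3) = 397.942.
√((H+B)/B) = √((13.3+60.1)/60.1) = 1.1051.
Q* ≈ 439.775.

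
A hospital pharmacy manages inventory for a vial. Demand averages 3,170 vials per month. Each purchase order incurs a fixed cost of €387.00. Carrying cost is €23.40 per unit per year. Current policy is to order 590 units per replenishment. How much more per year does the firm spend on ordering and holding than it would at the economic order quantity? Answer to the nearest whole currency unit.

Annual demand D = 3,170 × 12 = 38,040.
EOQ = √(2DS/H) = √(2 × 38,040 × 387 / 23.4) ≈ 1121.72.
Cost at Q* = (D/Q*)S + (Q*/2)H = √(2DSH) ≈ €26,248.15.
Cost at Q = 590: (38,040/590)×387 + (590/2)×23.4 = €24,951.66 + €6,903.00 = €31,854.66.
Excess = €31,854.66 − €26,248.15 = €5,606.51.

Extra cost ≈ €5,607 per year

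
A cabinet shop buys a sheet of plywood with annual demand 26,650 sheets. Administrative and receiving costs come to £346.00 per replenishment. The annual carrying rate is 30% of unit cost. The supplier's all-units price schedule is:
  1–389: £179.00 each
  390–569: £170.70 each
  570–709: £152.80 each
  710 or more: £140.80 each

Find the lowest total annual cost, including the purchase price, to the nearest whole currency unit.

Holding cost per unit per year at price C is H = 0.30·C.
Candidates are each tier's EOQ (if it falls in that tier) and each price-break quantity.
Tier 1 (£179.00): EOQ = 586.0 exceeds tier's upper bound 389, so this tier is dominated.
Tier 2 (£170.70): EOQ = 600.1 exceeds tier's upper bound 569, so this tier is dominated.
EOQ at £152.80 = 634.3 (feasible in tier 3): TC = 26,650×£152.80 + (26,650/634.3)×346 + (634.3/2)×0.30×£152.80 = £4,101,195.28.
EOQ at £140.80 = 660.8 < 710, so use break Q=710: TC = 26,650×£140.80 + (26,650/710.0)×346 + (710.0/2)×0.30×£140.80 = £3,780,302.38.
Lowest total cost among the candidates is at Q = 710.0.

TC* ≈ £3,780,302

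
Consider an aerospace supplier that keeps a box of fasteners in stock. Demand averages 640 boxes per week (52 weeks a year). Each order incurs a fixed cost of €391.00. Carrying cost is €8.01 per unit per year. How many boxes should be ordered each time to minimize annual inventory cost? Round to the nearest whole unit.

Annual demand D = 640 × 52 = 33,280.
EOQ = √(2DS / H) = √(2 × 33,280 × 391 / 8.01).
= √(26,024,960 / 8.01) = √3,249,058.6767 ≈ 1802.515.

Q* ≈ 1,803 boxes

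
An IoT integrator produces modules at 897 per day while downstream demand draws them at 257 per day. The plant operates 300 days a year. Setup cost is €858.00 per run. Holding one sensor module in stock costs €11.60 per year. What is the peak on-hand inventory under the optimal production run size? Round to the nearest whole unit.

I_max ≈ 2,853 modules

Annual demand D = 257 × 300 = 77,100.
Production build-up factor (1 − d/p) = 1 − 257/897 = 0.7135.
Q* = √(2DS / (H(1 − d/p))) = √(2 × 77,100 × 858 / (11.6 × 0.7135)).
= √(132,303,600 / 8.2765) ≈ 3998.187.
Maximum inventory = Q*(1 − d/p) = 3998.187 × 0.7135 ≈ 2852.664.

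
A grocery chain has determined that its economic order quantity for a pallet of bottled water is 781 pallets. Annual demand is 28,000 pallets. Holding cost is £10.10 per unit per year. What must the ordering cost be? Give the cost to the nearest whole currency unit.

S ≈ £110

The basic EOQ model gives Q* = √(2DS/H); rearrange for the unknown.
From Q* = √(2DS/H): S = Q*²H / (2D) = 781² × 10.1 / (2 × 28,000) = 110.0108.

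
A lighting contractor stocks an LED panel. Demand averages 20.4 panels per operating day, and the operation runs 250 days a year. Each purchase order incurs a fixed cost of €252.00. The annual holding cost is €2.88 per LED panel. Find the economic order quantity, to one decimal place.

Annual demand D = 20.4 × 250 = 5,100.
EOQ = √(2DS / H) = √(2 × 5,100 × 252 / 2.88).
= √(2,570,400 / 2.88) = √892,500 ≈ 944.722.

Q* ≈ 944.7 panels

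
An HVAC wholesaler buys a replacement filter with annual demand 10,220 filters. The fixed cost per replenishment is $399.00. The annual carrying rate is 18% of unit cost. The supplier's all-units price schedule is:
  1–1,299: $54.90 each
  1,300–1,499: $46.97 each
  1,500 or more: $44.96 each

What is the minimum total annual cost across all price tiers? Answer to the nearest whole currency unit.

Holding cost per unit per year at price C is H = 0.18·C.
For each price level, check whether its EOQ is feasible; otherwise the best quantity at that price is the breakpoint.
EOQ at $54.90 = 908.5 (feasible in tier 1): TC = 10,220×$54.90 + (10,220/908.5)×399 + (908.5/2)×0.18×$54.90 = $570,055.37.
EOQ at $46.97 = 982.2 < 1300, so use break Q=1300: TC = 10,220×$46.97 + (10,220/1300.0)×399 + (1300.0/2)×0.18×$46.97 = $488,665.64.
EOQ at $44.96 = 1003.9 < 1500, so use break Q=1500: TC = 10,220×$44.96 + (10,220/1500.0)×399 + (1500.0/2)×0.18×$44.96 = $468,279.32.
Lowest total cost among the candidates is at Q = 1500.0.

TC* ≈ $468,279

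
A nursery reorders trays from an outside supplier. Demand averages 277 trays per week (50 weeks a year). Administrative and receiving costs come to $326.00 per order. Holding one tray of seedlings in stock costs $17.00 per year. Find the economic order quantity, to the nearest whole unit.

Annual demand D = 277 × 50 = 13,850.
EOQ = √(2DS / H) = √(2 × 13,850 × 326 / 17).
= √(9,030,200 / 17) = √531,188.2353 ≈ 728.827.

Q* ≈ 729 trays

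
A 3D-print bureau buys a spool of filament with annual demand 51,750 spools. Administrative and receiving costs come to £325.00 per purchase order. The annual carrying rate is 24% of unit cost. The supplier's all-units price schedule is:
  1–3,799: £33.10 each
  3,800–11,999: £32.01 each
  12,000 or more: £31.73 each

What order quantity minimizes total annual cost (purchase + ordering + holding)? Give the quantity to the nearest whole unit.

Holding cost per unit per year at price C is H = 0.24·C.
Evaluate total cost at each tier's feasible EOQ or, if the EOQ is below the tier, at the tier's minimum quantity.
EOQ at £33.10 = 2057.7 (feasible in tier 1): TC = 51,750×£33.10 + (51,750/2057.7)×325 + (2057.7/2)×0.24×£33.10 = £1,729,271.75.
EOQ at £32.01 = 2092.5 < 3800, so use break Q=3800: TC = 51,750×£32.01 + (51,750/3800.0)×325 + (3800.0/2)×0.24×£32.01 = £1,675,540.05.
EOQ at £31.73 = 2101.7 < 12000, so use break Q=12000: TC = 51,750×£31.73 + (51,750/12000.0)×325 + (12000.0/2)×0.24×£31.73 = £1,689,120.26.
Lowest total cost is £1,675,540.05 at Q = 3800.0.

Q* ≈ 3,800 spools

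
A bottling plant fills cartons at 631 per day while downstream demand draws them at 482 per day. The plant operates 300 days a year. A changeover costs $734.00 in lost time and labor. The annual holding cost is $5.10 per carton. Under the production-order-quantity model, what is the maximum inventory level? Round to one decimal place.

I_max ≈ 3,135.0 cartons

Annual demand D = 482 × 300 = 144,600.
Production build-up factor (1 − d/p) = 1 − 482/631 = 0.2361.
Q* = √(2DS / (H(1 − d/p))) = √(2 × 144,600 × 734 / (5.1 × 0.2361)).
= √(212,272,800 / 1.2043) ≈ 13276.501.
Maximum inventory = Q*(1 − d/p) = 13276.501 × 0.2361 ≈ 3135.022.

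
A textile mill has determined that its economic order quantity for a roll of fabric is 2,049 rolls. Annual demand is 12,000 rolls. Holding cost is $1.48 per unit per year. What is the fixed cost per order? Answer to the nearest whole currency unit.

The basic EOQ model gives Q* = √(2DS/H); rearrange for the unknown.
From Q* = √(2DS/H): S = Q*²H / (2D) = 2,049² × 1.48 / (2 × 12,000) = 258.9014.

S ≈ $259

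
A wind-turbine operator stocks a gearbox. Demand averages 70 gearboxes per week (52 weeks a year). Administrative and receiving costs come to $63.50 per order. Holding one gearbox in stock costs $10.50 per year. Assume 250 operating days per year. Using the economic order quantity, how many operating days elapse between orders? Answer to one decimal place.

T ≈ 14.4 days

Annual demand D = 70 × 52 = 3,640.
Q* = √(2DS/H) = √(2 × 3,640 × 63.5 / 10.5) ≈ 209.83.
Cycle time = Q*/D × 250 = 209.83 / 3,640 × 250 ≈ 14.411 days.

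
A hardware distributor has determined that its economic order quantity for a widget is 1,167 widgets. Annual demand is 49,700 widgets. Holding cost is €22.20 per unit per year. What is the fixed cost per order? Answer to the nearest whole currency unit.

S ≈ €304

Invert the EOQ relation Q*² = 2DS/H.
From Q* = √(2DS/H): S = Q*²H / (2D) = 1,167² × 22.2 / (2 × 49,700) = 304.1643.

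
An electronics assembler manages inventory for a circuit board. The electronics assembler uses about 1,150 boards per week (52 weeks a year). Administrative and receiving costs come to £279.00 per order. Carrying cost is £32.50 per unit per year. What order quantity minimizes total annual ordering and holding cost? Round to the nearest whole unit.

Q* ≈ 1,013 boards

Annual demand D = 1,150 × 52 = 59,800.
EOQ = √(2DS / H) = √(2 × 59,800 × 279 / 32.5).
= √(33,368,400 / 32.5) = √1,026,720 ≈ 1013.272.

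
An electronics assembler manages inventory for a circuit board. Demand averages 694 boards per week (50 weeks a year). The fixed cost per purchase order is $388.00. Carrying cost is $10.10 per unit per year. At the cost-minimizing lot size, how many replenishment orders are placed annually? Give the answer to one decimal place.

Annual demand D = 694 × 50 = 34,700.
EOQ = √(2DS/H) = √(2 × 34,700 × 388 / 10.1) ≈ 1632.81.
Orders per year = D / Q* = 34,700 / 1632.81 ≈ 21.252.

N ≈ 21.3 orders per year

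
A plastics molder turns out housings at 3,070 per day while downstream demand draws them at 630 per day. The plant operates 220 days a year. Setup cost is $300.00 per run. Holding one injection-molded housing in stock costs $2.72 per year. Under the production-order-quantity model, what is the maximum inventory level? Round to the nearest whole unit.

I_max ≈ 4,929 housings

Annual demand D = 630 × 220 = 138,600.
Production build-up factor (1 − d/p) = 1 − 630/3,070 = 0.7948.
Q* = √(2DS / (H(1 − d/p))) = √(2 × 138,600 × 300 / (2.72 × 0.7948)).
= √(83,160,000 / 2.1618) ≈ 6202.219.
Maximum inventory = Q*(1 − d/p) = 6202.219 × 0.7948 ≈ 4929.451.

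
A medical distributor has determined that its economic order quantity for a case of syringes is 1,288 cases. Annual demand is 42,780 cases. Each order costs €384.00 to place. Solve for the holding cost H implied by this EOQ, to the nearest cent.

Invert the EOQ relation Q*² = 2DS/H.
From Q* = √(2DS/H): H = 2DS / Q*² = 2 × 42,780 × 384 / 1,288² = 19.8048.

H ≈ €19.80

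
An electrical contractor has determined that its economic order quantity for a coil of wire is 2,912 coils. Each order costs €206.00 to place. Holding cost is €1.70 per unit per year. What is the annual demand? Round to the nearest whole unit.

D ≈ 34,989 coils per year

Invert the EOQ relation Q*² = 2DS/H.
From Q* = √(2DS/H): D = Q*²H / (2S) = 2,912² × 1.7 / (2 × 206) = 34989.235.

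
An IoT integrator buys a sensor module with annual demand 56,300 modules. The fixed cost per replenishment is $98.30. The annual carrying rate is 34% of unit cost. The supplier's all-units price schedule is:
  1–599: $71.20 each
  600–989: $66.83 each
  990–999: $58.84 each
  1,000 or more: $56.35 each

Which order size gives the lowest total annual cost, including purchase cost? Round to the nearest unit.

Q* ≈ 1,000 modules

Holding cost per unit per year at price C is H = 0.34·C.
Candidates are each tier's EOQ (if it falls in that tier) and each price-break quantity.
Tier 1 ($71.20): EOQ = 676.2 exceeds tier's upper bound 599, so this tier is dominated.
EOQ at $66.83 = 697.9 (feasible in tier 2): TC = 56,300×$66.83 + (56,300/697.9)×98.3 + (697.9/2)×0.34×$66.83 = $3,778,387.83.
EOQ at $58.84 = 743.8 < 990, so use break Q=990: TC = 56,300×$58.84 + (56,300/990.0)×98.3 + (990.0/2)×0.34×$58.84 = $3,328,184.96.
EOQ at $56.35 = 760.1 < 1000, so use break Q=1000: TC = 56,300×$56.35 + (56,300/1000.0)×98.3 + (1000.0/2)×0.34×$56.35 = $3,187,618.79.
Lowest total cost is $3,187,618.79 at Q = 1000.0.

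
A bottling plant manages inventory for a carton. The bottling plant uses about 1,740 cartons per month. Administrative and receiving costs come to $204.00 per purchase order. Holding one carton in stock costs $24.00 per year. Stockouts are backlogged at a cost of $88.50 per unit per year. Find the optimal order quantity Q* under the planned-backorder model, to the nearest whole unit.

Annual demand D = 1,740 × 12 = 20,880.
With planned backorders, Q* = √(2DS/H) · √((H+B)/B).
√(2DS/H) = √(2 × 20,880 × 204 / 24) = 595.785.
√((H+B)/B) = √((24+88.5)/88.5) = 1.1275.
Q* ≈ 671.729.

Q* ≈ 672 cartons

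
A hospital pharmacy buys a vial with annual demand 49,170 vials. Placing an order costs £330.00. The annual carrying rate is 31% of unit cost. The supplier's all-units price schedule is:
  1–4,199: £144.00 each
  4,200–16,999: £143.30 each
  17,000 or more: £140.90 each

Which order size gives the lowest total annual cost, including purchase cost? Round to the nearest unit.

Holding cost per unit per year at price C is H = 0.31·C.
Candidates are each tier's EOQ (if it falls in that tier) and each price-break quantity.
EOQ at £144.00 = 852.6 (feasible in tier 1): TC = 49,170×£144.00 + (49,170/852.6)×330 + (852.6/2)×0.31×£144.00 = £7,118,541.35.
EOQ at £143.30 = 854.7 < 4200, so use break Q=4200: TC = 49,170×£143.30 + (49,170/4200.0)×330 + (4200.0/2)×0.31×£143.30 = £7,143,212.66.
EOQ at £140.90 = 862.0 < 17000, so use break Q=17000: TC = 49,170×£140.90 + (49,170/17000.0)×330 + (17000.0/2)×0.31×£140.90 = £7,300,278.98.
Lowest total cost is £7,118,541.35 at Q = 852.6.

Q* ≈ 853 vials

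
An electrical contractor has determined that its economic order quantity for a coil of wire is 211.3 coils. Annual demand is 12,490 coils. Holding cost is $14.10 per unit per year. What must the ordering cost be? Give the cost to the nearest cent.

Invert the EOQ relation Q*² = 2DS/H.
From Q* = √(2DS/H): S = Q*²H / (2D) = 211.3² × 14.1 / (2 × 12,490) = 25.2015.

S ≈ $25.20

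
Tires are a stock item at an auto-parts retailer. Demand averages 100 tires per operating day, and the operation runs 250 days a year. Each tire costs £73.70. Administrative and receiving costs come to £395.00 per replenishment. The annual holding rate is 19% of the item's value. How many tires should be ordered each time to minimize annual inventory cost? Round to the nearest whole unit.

Q* ≈ 1,188 tires

Annual demand D = 100 × 250 = 25,000.
Holding cost H = 0.19 × £73.70 = £14.0030 per unit per year.
EOQ = √(2DS / H) = √(2 × 25,000 × 395 / 14.003).
= √(19,750,000 / 14.003) = √1,410,412.0546 ≈ 1187.608.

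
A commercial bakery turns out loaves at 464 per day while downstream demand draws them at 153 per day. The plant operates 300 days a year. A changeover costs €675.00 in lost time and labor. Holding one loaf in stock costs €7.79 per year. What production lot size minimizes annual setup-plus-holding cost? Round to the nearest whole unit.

Annual demand D = 153 × 300 = 45,900.
Production build-up factor (1 − d/p) = 1 − 153/464 = 0.6703.
Q* = √(2DS / (H(1 − d/p))) = √(2 × 45,900 × 675 / (7.79 × 0.6703)).
= √(61,965,000 / 5.2213) ≈ 3444.953.

Q* ≈ 3,445 loaves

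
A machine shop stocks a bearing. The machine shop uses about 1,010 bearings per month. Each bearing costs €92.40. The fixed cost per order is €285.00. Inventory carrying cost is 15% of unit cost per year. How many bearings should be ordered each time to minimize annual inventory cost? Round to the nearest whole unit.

Q* ≈ 706 bearings

Annual demand D = 1,010 × 12 = 12,120.
Holding cost H = 0.15 × €92.40 = €13.8600 per unit per year.
EOQ = √(2DS / H) = √(2 × 12,120 × 285 / 13.86).
= √(6,908,400 / 13.86) = √498,441.5584 ≈ 706.004.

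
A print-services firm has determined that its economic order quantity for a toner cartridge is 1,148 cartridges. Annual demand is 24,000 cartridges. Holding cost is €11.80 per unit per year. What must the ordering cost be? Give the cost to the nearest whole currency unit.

S ≈ €324

The basic EOQ model gives Q* = √(2DS/H); rearrange for the unknown.
From Q* = √(2DS/H): S = Q*²H / (2D) = 1,148² × 11.8 / (2 × 24,000) = 323.9847.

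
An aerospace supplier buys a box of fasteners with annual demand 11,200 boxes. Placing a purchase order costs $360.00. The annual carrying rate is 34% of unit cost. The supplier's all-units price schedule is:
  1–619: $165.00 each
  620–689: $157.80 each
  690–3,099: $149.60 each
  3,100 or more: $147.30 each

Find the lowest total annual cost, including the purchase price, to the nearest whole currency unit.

TC* ≈ $1,698,912

Holding cost per unit per year at price C is H = 0.34·C.
Candidates are each tier's EOQ (if it falls in that tier) and each price-break quantity.
EOQ at $165.00 = 379.1 (feasible in tier 1): TC = 11,200×$165.00 + (11,200/379.1)×360 + (379.1/2)×0.34×$165.00 = $1,869,269.47.
EOQ at $157.80 = 387.7 < 620, so use break Q=620: TC = 11,200×$157.80 + (11,200/620.0)×360 + (620.0/2)×0.34×$157.80 = $1,790,495.35.
EOQ at $149.60 = 398.2 < 690, so use break Q=690: TC = 11,200×$149.60 + (11,200/690.0)×360 + (690.0/2)×0.34×$149.60 = $1,698,911.56.
EOQ at $147.30 = 401.3 < 3100, so use break Q=3100: TC = 11,200×$147.30 + (11,200/3100.0)×360 + (3100.0/2)×0.34×$147.30 = $1,728,687.75.
Lowest total cost among the candidates is at Q = 690.0.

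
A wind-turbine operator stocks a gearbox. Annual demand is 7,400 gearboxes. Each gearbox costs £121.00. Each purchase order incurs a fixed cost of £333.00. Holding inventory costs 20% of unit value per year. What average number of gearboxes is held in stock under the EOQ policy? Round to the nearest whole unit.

Average inventory ≈ 226 gearboxes

Holding cost H = 0.20 × £121.00 = £24.2000 per unit per year.
EOQ = √(2DS/H) = √(2 × 7,400 × 333 / 24.2) ≈ 451.28.
Average inventory = Q*/2 ≈ 451.28 / 2 = 225.640.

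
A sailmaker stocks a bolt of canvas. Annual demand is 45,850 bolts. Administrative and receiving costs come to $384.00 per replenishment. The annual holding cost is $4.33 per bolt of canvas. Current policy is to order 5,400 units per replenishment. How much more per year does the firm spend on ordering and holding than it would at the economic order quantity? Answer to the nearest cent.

EOQ = √(2DS/H) = √(2 × 45,850 × 384 / 4.33) ≈ 2851.72.
Cost at Q* = (D/Q*)S + (Q*/2)H = √(2DSH) ≈ $12,347.93.
Cost at Q = 5,400: (45,850/5,400)×384 + (5,400/2)×4.33 = $3,260.44 + $11,691.00 = $14,951.44.
Excess = $14,951.44 − $12,347.93 = $2,603.51.

Extra cost ≈ $2,603.51 per year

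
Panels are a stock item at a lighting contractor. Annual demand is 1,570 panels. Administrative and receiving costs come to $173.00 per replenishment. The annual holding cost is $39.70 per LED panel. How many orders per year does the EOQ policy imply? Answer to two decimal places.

The optimal lot size = √(2DS/H) = √(2 × 1,570 × 173 / 39.7) ≈ 116.97.
Orders per year = D / Q* = 1,570 / 116.97 ≈ 13.422.

N ≈ 13.42 orders per year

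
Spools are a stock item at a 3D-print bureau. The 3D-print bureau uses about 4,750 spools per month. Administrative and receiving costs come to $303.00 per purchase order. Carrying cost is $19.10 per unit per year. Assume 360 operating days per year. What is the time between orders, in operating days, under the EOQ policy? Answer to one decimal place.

Annual demand D = 4,750 × 12 = 57,000.
Q* = √(2DS/H) = √(2 × 57,000 × 303 / 19.1) ≈ 1344.80.
Cycle time = Q*/D × 360 = 1344.80 / 57,000 × 360 ≈ 8.493 days.

T ≈ 8.5 days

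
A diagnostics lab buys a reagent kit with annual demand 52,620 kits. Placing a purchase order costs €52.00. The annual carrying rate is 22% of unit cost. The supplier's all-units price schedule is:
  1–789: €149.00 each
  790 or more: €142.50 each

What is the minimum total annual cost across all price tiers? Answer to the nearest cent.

TC* ≈ €7,514,196.84

Holding cost per unit per year at price C is H = 0.22·C.
Evaluate total cost at each tier's feasible EOQ or, if the EOQ is below the tier, at the tier's minimum quantity.
EOQ at €149.00 = 408.6 (feasible in tier 1): TC = 52,620×€149.00 + (52,620/408.6)×52 + (408.6/2)×0.22×€149.00 = €7,853,773.58.
EOQ at €142.50 = 417.8 < 790, so use break Q=790: TC = 52,620×€142.50 + (52,620/790.0)×52 + (790.0/2)×0.22×€142.50 = €7,514,196.84.
Lowest total cost among the candidates is at Q = 790.0.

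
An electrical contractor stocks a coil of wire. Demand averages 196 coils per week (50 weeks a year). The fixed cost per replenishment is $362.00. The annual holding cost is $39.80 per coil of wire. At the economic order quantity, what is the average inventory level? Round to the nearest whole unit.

Annual demand D = 196 × 50 = 9,800.
Q* = √(2DS/H) = √(2 × 9,800 × 362 / 39.8) ≈ 422.22.
Average inventory = Q*/2 ≈ 422.22 / 2 = 211.111.

Average inventory ≈ 211 coils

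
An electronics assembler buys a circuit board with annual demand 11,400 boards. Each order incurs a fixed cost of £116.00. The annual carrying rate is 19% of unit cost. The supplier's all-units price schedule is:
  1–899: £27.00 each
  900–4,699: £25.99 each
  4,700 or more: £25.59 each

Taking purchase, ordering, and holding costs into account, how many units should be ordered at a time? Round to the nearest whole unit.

Holding cost per unit per year at price C is H = 0.19·C.
For each price level, check whether its EOQ is feasible; otherwise the best quantity at that price is the breakpoint.
EOQ at £27.00 = 718.0 (feasible in tier 1): TC = 11,400×£27.00 + (11,400/718.0)×116 + (718.0/2)×0.19×£27.00 = £311,483.45.
EOQ at £25.99 = 731.8 < 900, so use break Q=900: TC = 11,400×£25.99 + (11,400/900.0)×116 + (900.0/2)×0.19×£25.99 = £299,977.48.
EOQ at £25.59 = 737.5 < 4700, so use break Q=4700: TC = 11,400×£25.59 + (11,400/4700.0)×116 + (4700.0/2)×0.19×£25.59 = £303,433.30.
Lowest total cost is £299,977.48 at Q = 900.0.

Q* ≈ 900 boards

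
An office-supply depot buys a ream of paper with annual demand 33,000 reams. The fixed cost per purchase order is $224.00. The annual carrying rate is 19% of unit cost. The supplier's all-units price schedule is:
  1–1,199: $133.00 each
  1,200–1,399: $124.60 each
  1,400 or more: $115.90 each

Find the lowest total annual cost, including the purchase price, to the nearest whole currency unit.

Holding cost per unit per year at price C is H = 0.19·C.
For each price level, check whether its EOQ is feasible; otherwise the best quantity at that price is the breakpoint.
EOQ at $133.00 = 764.9 (feasible in tier 1): TC = 33,000×$133.00 + (33,000/764.9)×224 + (764.9/2)×0.19×$133.00 = $4,408,328.52.
EOQ at $124.60 = 790.2 < 1200, so use break Q=1200: TC = 33,000×$124.60 + (33,000/1200.0)×224 + (1200.0/2)×0.19×$124.60 = $4,132,164.40.
EOQ at $115.90 = 819.4 < 1400, so use break Q=1400: TC = 33,000×$115.90 + (33,000/1400.0)×224 + (1400.0/2)×0.19×$115.90 = $3,845,394.70.
Lowest total cost among the candidates is at Q = 1400.0.

TC* ≈ $3,845,395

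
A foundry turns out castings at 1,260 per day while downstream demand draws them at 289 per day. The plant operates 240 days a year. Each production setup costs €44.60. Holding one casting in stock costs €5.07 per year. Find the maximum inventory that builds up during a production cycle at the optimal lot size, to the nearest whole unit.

I_max ≈ 970 castings

Annual demand D = 289 × 240 = 69,360.
Production build-up factor (1 − d/p) = 1 − 289/1,260 = 0.7706.
Q* = √(2DS / (H(1 − d/p))) = √(2 × 69,360 × 44.6 / (5.07 × 0.7706)).
= √(6,186,912 / 3.9071) ≈ 1258.371.
Maximum inventory = Q*(1 − d/p) = 1258.371 × 0.7706 ≈ 969.745.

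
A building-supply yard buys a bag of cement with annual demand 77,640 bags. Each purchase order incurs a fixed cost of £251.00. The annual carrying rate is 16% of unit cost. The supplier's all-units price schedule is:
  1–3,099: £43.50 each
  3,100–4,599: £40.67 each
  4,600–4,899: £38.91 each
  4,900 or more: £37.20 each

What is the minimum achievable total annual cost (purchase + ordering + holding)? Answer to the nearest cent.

Holding cost per unit per year at price C is H = 0.16·C.
Evaluate total cost at each tier's feasible EOQ or, if the EOQ is below the tier, at the tier's minimum quantity.
EOQ at £43.50 = 2366.4 (feasible in tier 1): TC = 77,640×£43.50 + (77,640/2366.4)×251 + (2366.4/2)×0.16×£43.50 = £3,393,810.21.
EOQ at £40.67 = 2447.4 < 3100, so use break Q=3100: TC = 77,640×£40.67 + (77,640/3100.0)×251 + (3100.0/2)×0.16×£40.67 = £3,173,991.30.
EOQ at £38.91 = 2502.1 < 4600, so use break Q=4600: TC = 77,640×£38.91 + (77,640/4600.0)×251 + (4600.0/2)×0.16×£38.91 = £3,039,527.72.
EOQ at £37.20 = 2559.0 < 4900, so use break Q=4900: TC = 77,640×£37.20 + (77,640/4900.0)×251 + (4900.0/2)×0.16×£37.20 = £2,906,767.47.
Lowest total cost among the candidates is at Q = 4900.0.

TC* ≈ £2,906,767.47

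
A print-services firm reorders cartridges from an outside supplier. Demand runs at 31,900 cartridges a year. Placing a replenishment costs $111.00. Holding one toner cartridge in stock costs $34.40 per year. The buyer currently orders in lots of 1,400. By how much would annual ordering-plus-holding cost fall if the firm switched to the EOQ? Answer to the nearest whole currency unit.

Extra cost ≈ $11,001 per year

EOQ = √(2DS/H) = √(2 × 31,900 × 111 / 34.4) ≈ 453.72.
Cost at Q* = (D/Q*)S + (Q*/2)H = √(2DSH) ≈ $15,608.14.
Cost at Q = 1,400: (31,900/1,400)×111 + (1,400/2)×34.4 = $2,529.21 + $24,080.00 = $26,609.21.
Excess = $26,609.21 − $15,608.14 = $11,001.08.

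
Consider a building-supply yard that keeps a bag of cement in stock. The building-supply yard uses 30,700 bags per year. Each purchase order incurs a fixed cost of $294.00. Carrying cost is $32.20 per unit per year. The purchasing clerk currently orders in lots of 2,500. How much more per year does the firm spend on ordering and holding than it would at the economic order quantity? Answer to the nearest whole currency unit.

Extra cost ≈ $19,751 per year

EOQ = √(2DS/H) = √(2 × 30,700 × 294 / 32.2) ≈ 748.74.
Cost at Q* = (D/Q*)S + (Q*/2)H = √(2DSH) ≈ $24,109.37.
Cost at Q = 2,500: (30,700/2,500)×294 + (2,500/2)×32.2 = $3,610.32 + $40,250.00 = $43,860.32.
Excess = $43,860.32 − $24,109.37 = $19,750.95.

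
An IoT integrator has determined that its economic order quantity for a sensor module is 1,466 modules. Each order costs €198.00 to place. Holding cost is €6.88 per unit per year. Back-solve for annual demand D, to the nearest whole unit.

D ≈ 37,339 modules per year

Invert the EOQ relation Q*² = 2DS/H.
From Q* = √(2DS/H): D = Q*²H / (2S) = 1,466² × 6.88 / (2 × 198) = 37338.872.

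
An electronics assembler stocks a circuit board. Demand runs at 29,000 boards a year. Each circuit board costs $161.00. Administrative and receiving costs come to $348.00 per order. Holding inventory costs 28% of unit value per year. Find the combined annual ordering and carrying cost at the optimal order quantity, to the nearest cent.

TC* ≈ $30,164.46

Holding cost H = 0.28 × $161.00 = $45.0800 per unit per year.
The optimal lot size = √(2DS/H) = √(2 × 29,000 × 348 / 45.08) ≈ 669.13.
At the optimum the two cost components are equal, so total cost = 2·(Q*/2)H = Q*·H.
Minimum total = √(2DSH) = √(2 × 29,000 × 348 × 45.08) ≈ 30164.461.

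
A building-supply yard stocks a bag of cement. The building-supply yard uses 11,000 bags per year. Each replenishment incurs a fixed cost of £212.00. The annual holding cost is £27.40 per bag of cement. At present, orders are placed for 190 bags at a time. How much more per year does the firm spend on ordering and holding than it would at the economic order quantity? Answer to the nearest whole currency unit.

EOQ = √(2DS/H) = √(2 × 11,000 × 212 / 27.4) ≈ 412.58.
Cost at Q* = (D/Q*)S + (Q*/2)H = √(2DSH) ≈ £11,304.58.
Cost at Q = 190: (11,000/190)×212 + (190/2)×27.4 = £12,273.68 + £2,603.00 = £14,876.68.
Excess = £14,876.68 − £11,304.58 = £3,572.10.

Extra cost ≈ £3,572 per year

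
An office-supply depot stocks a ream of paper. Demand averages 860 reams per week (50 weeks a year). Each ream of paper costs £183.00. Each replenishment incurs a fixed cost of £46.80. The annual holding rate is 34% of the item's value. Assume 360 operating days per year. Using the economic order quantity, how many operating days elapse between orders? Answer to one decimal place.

T ≈ 2.1 days

Annual demand D = 860 × 50 = 43,000.
Holding cost H = 0.34 × £183.00 = £62.2200 per unit per year.
EOQ = √(2DS/H) = √(2 × 43,000 × 46.8 / 62.22) ≈ 254.34.
Cycle time = Q*/D × 360 = 254.34 / 43,000 × 360 ≈ 2.129 days.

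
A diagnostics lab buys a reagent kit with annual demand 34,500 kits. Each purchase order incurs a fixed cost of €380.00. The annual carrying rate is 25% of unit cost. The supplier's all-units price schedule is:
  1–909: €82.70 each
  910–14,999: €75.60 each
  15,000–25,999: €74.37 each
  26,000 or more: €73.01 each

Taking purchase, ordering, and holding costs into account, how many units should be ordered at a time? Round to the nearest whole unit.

Q* ≈ 1,178 kits

Holding cost per unit per year at price C is H = 0.25·C.
For each price level, check whether its EOQ is feasible; otherwise the best quantity at that price is the breakpoint.
Tier 1 (€82.70): EOQ = 1126.1 exceeds tier's upper bound 909, so this tier is dominated.
EOQ at €75.60 = 1177.8 (feasible in tier 2): TC = 34,500×€75.60 + (34,500/1177.8)×380 + (1177.8/2)×0.25×€75.60 = €2,630,461.13.
EOQ at €74.37 = 1187.5 < 15000, so use break Q=15000: TC = 34,500×€74.37 + (34,500/15000.0)×380 + (15000.0/2)×0.25×€74.37 = €2,706,082.75.
EOQ at €73.01 = 1198.5 < 26000, so use break Q=26000: TC = 34,500×€73.01 + (34,500/26000.0)×380 + (26000.0/2)×0.25×€73.01 = €2,756,631.73.
Lowest total cost is €2,630,461.13 at Q = 1177.8.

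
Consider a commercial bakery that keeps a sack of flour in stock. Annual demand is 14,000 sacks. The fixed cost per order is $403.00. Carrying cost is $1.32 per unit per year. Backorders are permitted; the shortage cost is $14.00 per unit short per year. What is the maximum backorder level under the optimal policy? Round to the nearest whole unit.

S* ≈ 264 sacks

With planned backorders, Q* = √(2DS/H) · √((H+B)/B).
√(2DS/H) = √(2 × 14,000 × 403 / 1.32) = 2923.779.
√((H+B)/B) = √((1.32+14)/14) = 1.0461.
Q* ≈ 3058.510.
S* = Q* · H/(H+B) = 3058.510 × 1.32/15.32 ≈ 263.527.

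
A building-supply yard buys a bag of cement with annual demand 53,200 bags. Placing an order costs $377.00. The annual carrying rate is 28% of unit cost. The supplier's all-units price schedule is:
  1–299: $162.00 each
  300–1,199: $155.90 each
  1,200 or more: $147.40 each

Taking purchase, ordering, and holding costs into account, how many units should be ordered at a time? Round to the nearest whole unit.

Holding cost per unit per year at price C is H = 0.28·C.
Candidates are each tier's EOQ (if it falls in that tier) and each price-break quantity.
Tier 1 ($162.00): EOQ = 940.4 exceeds tier's upper bound 299, so this tier is dominated.
EOQ at $155.90 = 958.6 (feasible in tier 2): TC = 53,200×$155.90 + (53,200/958.6)×377 + (958.6/2)×0.28×$155.90 = $8,335,725.00.
EOQ at $147.40 = 985.9 < 1200, so use break Q=1200: TC = 53,200×$147.40 + (53,200/1200.0)×377 + (1200.0/2)×0.28×$147.40 = $7,883,156.87.
Lowest total cost is $7,883,156.87 at Q = 1200.0.

Q* ≈ 1,200 bags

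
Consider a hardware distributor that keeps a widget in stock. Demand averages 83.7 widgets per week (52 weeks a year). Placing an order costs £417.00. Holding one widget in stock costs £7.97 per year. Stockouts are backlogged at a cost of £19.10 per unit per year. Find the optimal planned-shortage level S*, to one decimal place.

S* ≈ 236.5 widgets

Annual demand D = 83.7 × 52 = 4,352.4.
With planned backorders, Q* = √(2DS/H) · √((H+B)/B).
√(2DS/H) = √(2 × 4,352.4 × 417 / 7.97) = 674.867.
√((H+B)/B) = √((7.97+19.1)/19.1) = 1.1905.
Q* ≈ 803.426.
S* = Q* · H/(H+B) = 803.426 × 7.97/27.07 ≈ 236.546.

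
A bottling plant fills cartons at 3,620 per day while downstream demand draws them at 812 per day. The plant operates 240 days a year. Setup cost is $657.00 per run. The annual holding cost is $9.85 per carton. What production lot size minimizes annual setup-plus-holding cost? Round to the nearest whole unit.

Annual demand D = 812 × 240 = 194,880.
Production build-up factor (1 − d/p) = 1 − 812/3,620 = 0.7757.
Q* = √(2DS / (H(1 − d/p))) = √(2 × 194,880 × 657 / (9.85 × 0.7757)).
= √(256,072,320 / 7.6406) ≈ 5789.205.

Q* ≈ 5,789 cartons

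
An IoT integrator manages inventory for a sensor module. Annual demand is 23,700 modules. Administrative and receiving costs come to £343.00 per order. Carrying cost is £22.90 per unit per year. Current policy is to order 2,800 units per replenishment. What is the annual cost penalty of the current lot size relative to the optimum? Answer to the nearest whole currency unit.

EOQ = √(2DS/H) = √(2 × 23,700 × 343 / 22.9) ≈ 842.59.
Cost at Q* = (D/Q*)S + (Q*/2)H = √(2DSH) ≈ £19,295.41.
Cost at Q = 2,800: (23,700/2,800)×343 + (2,800/2)×22.9 = £2,903.25 + £32,060.00 = £34,963.25.
Excess = £34,963.25 − £19,295.41 = £15,667.84.

Extra cost ≈ £15,668 per year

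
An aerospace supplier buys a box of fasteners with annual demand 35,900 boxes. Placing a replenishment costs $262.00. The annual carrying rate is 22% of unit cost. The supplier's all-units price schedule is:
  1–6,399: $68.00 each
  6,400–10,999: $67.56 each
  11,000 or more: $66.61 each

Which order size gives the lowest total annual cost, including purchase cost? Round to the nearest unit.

Q* ≈ 1,121 boxes

Holding cost per unit per year at price C is H = 0.22·C.
Candidates are each tier's EOQ (if it falls in that tier) and each price-break quantity.
EOQ at $68.00 = 1121.4 (feasible in tier 1): TC = 35,900×$68.00 + (35,900/1121.4)×262 + (1121.4/2)×0.22×$68.00 = $2,457,975.62.
EOQ at $67.56 = 1125.0 < 6400, so use break Q=6400: TC = 35,900×$67.56 + (35,900/6400.0)×262 + (6400.0/2)×0.22×$67.56 = $2,474,435.90.
EOQ at $66.61 = 1133.0 < 11000, so use break Q=11000: TC = 35,900×$66.61 + (35,900/11000.0)×262 + (11000.0/2)×0.22×$66.61 = $2,472,752.17.
Lowest total cost is $2,457,975.62 at Q = 1121.4.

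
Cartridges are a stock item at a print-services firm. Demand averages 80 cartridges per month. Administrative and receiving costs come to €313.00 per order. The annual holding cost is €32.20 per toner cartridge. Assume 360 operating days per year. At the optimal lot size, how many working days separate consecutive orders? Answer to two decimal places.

Annual demand D = 80 × 12 = 960.
EOQ = √(2DS/H) = √(2 × 960 × 313 / 32.2) ≈ 136.61.
Cycle time = Q*/D × 360 = 136.61 / 960 × 360 ≈ 51.230 days.

T ≈ 51.23 days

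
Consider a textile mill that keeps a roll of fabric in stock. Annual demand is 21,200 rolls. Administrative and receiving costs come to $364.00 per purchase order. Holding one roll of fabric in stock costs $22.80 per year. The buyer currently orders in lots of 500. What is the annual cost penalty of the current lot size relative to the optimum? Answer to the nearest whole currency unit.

Extra cost ≈ $2,375 per year

EOQ = √(2DS/H) = √(2 × 21,200 × 364 / 22.8) ≈ 822.75.
Cost at Q* = (D/Q*)S + (Q*/2)H = √(2DSH) ≈ $18,758.63.
Cost at Q = 500: (21,200/500)×364 + (500/2)×22.8 = $15,433.60 + $5,700.00 = $21,133.60.
Excess = $21,133.60 − $18,758.63 = $2,374.97.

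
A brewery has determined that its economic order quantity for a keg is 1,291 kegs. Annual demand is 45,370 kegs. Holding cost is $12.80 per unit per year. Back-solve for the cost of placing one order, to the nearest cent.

Invert the EOQ relation Q*² = 2DS/H.
From Q* = √(2DS/H): S = Q*²H / (2D) = 1,291² × 12.8 / (2 × 45,370) = 235.1060.

S ≈ $235.11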